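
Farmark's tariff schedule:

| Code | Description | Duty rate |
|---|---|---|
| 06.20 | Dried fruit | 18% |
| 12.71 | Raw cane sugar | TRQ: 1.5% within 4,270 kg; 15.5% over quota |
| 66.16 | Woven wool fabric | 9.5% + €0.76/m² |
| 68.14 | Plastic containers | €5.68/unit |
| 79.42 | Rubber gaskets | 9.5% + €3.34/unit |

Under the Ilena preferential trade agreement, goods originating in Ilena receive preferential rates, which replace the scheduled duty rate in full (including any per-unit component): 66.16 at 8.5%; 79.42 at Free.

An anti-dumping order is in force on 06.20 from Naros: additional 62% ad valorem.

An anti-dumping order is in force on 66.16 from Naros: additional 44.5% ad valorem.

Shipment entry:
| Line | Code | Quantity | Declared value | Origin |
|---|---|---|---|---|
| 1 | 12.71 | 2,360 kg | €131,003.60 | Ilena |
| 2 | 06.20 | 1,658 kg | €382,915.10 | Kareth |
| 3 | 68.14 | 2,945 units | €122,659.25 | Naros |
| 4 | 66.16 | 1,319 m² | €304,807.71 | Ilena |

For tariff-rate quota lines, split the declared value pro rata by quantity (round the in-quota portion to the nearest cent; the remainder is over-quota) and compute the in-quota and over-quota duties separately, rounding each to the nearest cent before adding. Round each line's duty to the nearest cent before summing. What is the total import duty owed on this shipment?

€113,526.03

Line 1 (12.71, Ilena, 2,360 kg, €131,003.60):
Code 12.71 is under a tariff-rate quota (threshold 4,270 kg). Quantity 2,360 kg is within the quota, so the in-quota rate 1.5% applies to the full value.
Duty = €131,003.60 × 1.5% = €1,965.05.
Line 2 (06.20, Kareth, 1,658 kg, €382,915.10):
Base rate for 06.20 is 18%.
The additional-duty order on 06.20 targets Naros, not Kareth; it does not apply.
Duty = €382,915.10 × 18% = €68,924.72.
Line 3 (68.14, Naros, 2,945 units, €122,659.25):
Base rate for 68.14 is €5.68/unit.
Duty = 2,945 × €5.68 = €16,727.60.
Line 4 (66.16, Ilena, 1,319 m², €304,807.71):
Base rate for 66.16 is 9.5% + €0.76/m².
Origin Ilena qualifies under the Farmark–Ilena agreement and 66.16 is covered: preferential rate 8.5% applies instead.
The additional-duty order on 66.16 targets Naros, not Ilena; it does not apply.
Duty = €304,807.71 × 8.5% = €25,908.66.
Total = €1,965.05 + €68,924.72 + €16,727.60 + €25,908.66 = €113,526.03.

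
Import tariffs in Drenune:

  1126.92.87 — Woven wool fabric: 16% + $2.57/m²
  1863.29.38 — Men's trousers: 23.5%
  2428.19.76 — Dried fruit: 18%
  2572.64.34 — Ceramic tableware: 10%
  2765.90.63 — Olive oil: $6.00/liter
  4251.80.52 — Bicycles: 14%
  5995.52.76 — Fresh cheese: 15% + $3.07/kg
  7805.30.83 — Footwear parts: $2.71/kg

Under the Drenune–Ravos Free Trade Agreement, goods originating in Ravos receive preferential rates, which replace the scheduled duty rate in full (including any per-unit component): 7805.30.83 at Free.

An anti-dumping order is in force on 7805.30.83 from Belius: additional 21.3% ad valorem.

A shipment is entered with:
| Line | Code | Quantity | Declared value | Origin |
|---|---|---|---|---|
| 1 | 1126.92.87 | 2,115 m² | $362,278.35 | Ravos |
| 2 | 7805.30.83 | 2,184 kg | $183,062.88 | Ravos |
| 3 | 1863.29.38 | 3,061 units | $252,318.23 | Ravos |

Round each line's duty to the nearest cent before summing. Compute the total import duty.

Line 1 (1126.92.87, Ravos, 2,115 m², $362,278.35):
Base rate for 1126.92.87 is 16% + $2.57/m².
Origin Ravos is the FTA partner but 1126.92.87 is not on the preference list; base rate stands.
Duty = $362,278.35 × 16% + 2,115 × $2.57 = $63,400.09.
Line 2 (7805.30.83, Ravos, 2,184 kg, $183,062.88):
Base rate for 7805.30.83 is $2.71/kg.
Origin Ravos qualifies under the Drenune–Ravos agreement and 7805.30.83 is covered: preferential rate Free applies instead.
The additional-duty order on 7805.30.83 targets Belius, not Ravos; it does not apply.
Duty = $183,062.88 × 0% = $0.00.
Line 3 (1863.29.38, Ravos, 3,061 units, $252,318.23):
Base rate for 1863.29.38 is 23.5%.
Origin Ravos is the FTA partner but 1863.29.38 is not on the preference list; base rate stands.
Duty = $252,318.23 × 23.5% = $59,294.78.
Total = $63,400.09 + $0.00 + $59,294.78 = $122,694.87.

$122,694.87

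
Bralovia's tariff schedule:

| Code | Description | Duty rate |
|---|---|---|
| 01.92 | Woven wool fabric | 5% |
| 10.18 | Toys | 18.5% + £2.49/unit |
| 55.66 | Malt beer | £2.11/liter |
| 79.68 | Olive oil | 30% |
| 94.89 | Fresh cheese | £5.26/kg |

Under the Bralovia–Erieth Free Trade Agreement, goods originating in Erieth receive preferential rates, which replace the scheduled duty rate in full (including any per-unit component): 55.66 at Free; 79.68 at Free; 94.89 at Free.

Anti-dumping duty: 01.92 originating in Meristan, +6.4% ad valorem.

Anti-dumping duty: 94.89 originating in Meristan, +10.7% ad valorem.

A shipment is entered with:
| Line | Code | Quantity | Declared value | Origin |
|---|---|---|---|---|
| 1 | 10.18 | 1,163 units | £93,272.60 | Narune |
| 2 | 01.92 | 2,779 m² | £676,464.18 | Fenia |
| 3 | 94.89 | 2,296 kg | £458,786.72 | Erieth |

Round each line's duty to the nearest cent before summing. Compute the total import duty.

£53,974.51

Line 1 (10.18, Narune, 1,163 units, £93,272.60):
Base rate for 10.18 is 18.5% + £2.49/unit.
Duty = £93,272.60 × 18.5% + 1,163 × £2.49 = £20,151.30.
Line 2 (01.92, Fenia, 2,779 m², £676,464.18):
Base rate for 01.92 is 5%.
The additional-duty order on 01.92 targets Meristan, not Fenia; it does not apply.
Duty = £676,464.18 × 5% = £33,823.21.
Line 3 (94.89, Erieth, 2,296 kg, £458,786.72):
Base rate for 94.89 is £5.26/kg.
Origin Erieth qualifies under the Bralovia–Erieth agreement and 94.89 is covered: preferential rate Free applies instead.
The additional-duty order on 94.89 targets Meristan, not Erieth; it does not apply.
Duty = £458,786.72 × 0% = £0.00.
Total = £20,151.30 + £33,823.21 + £0.00 = £53,974.51.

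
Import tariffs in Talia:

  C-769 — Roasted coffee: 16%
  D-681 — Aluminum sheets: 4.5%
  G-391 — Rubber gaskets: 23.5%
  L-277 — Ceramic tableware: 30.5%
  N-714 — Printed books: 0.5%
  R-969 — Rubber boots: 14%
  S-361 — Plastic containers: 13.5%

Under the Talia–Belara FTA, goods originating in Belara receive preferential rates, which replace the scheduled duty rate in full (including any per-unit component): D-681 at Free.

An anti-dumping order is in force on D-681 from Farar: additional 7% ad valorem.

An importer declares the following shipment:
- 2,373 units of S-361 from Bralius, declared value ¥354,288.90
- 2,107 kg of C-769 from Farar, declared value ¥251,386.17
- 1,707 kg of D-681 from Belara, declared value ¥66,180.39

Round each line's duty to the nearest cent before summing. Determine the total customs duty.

¥88,050.79

Line 1 (S-361, Bralius, 2,373 units, ¥354,288.90):
Base rate for S-361 is 13.5%.
Duty = ¥354,288.90 × 13.5% = ¥47,829.00.
Line 2 (C-769, Farar, 2,107 kg, ¥251,386.17):
Base rate for C-769 is 16%.
Duty = ¥251,386.17 × 16% = ¥40,221.79.
Line 3 (D-681, Belara, 1,707 kg, ¥66,180.39):
Base rate for D-681 is 4.5%.
Origin Belara qualifies under the Talia–Belara agreement and D-681 is covered: preferential rate Free applies instead.
The additional-duty order on D-681 targets Farar, not Belara; it does not apply.
Duty = ¥66,180.39 × 0% = ¥0.00.
Total = ¥47,829.00 + ¥40,221.79 + ¥0.00 = ¥88,050.79.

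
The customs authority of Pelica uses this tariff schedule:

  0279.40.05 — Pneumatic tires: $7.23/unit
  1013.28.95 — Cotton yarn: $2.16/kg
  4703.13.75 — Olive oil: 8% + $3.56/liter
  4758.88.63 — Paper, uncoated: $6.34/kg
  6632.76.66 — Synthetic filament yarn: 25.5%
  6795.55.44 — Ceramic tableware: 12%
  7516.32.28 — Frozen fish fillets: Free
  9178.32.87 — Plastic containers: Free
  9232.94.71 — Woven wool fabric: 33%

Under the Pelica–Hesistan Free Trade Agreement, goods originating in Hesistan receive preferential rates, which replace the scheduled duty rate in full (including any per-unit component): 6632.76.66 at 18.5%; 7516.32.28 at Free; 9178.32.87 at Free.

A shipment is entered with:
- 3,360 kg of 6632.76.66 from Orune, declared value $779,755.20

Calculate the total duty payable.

$198,837.58

Line 1 (6632.76.66, Orune, 3,360 kg, $779,755.20):
Base rate for 6632.76.66 is 25.5%.
6632.76.66 has an FTA preferential rate, but origin Orune is not Hesistan; base rate stands.
Duty = $779,755.20 × 25.5% = $198,837.58.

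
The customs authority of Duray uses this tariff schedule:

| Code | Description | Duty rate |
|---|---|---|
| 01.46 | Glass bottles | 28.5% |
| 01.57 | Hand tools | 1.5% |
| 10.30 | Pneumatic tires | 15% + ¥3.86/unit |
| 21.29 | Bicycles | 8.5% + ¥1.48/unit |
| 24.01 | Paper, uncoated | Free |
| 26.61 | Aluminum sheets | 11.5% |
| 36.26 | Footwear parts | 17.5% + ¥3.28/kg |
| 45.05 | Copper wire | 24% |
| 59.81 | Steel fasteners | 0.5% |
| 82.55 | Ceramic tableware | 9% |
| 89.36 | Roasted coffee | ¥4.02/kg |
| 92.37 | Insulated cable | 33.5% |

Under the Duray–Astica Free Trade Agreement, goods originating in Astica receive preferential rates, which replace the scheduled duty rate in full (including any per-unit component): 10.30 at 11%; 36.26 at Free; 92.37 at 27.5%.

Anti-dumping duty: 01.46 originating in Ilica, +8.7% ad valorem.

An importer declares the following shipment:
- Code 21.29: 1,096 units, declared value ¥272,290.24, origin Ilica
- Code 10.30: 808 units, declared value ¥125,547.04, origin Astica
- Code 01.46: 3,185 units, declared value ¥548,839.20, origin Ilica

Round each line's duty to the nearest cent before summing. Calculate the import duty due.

Line 1 (21.29, Ilica, 1,096 units, ¥272,290.24):
Base rate for 21.29 is 8.5% + ¥1.48/unit.
Duty = ¥272,290.24 × 8.5% + 1,096 × ¥1.48 = ¥24,766.75.
Line 2 (10.30, Astica, 808 units, ¥125,547.04):
Base rate for 10.30 is 15% + ¥3.86/unit.
Origin Astica qualifies under the Duray–Astica agreement and 10.30 is covered: preferential rate 11% applies instead.
Duty = ¥125,547.04 × 11% = ¥13,810.17.
Line 3 (01.46, Ilica, 3,185 units, ¥548,839.20):
Base rate for 01.46 is 28.5%.
Additional duty on 01.46 from Ilica: +8.7%. Applied ad valorem rate: 28.5% + 8.7% = 37.2%.
Duty = ¥548,839.20 × 37.2% = ¥204,168.18.
Total = ¥24,766.75 + ¥13,810.17 + ¥204,168.18 = ¥242,745.10.

¥242,745.10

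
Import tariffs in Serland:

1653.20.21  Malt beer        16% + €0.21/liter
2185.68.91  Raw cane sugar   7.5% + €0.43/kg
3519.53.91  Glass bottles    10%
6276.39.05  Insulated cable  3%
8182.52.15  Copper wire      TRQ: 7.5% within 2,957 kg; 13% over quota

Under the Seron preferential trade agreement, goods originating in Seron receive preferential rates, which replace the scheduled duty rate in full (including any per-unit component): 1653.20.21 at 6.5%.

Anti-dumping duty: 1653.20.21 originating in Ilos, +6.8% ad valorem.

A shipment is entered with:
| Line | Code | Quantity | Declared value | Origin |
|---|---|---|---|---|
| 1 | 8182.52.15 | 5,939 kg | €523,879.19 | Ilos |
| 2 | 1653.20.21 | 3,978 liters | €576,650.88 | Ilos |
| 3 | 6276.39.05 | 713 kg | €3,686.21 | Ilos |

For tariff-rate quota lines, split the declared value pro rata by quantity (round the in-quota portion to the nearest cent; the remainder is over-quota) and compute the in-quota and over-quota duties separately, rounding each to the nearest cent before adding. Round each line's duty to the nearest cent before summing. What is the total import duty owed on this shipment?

€186,180.63

Line 1 (8182.52.15, Ilos, 5,939 kg, €523,879.19):
Code 8182.52.15 is under a tariff-rate quota (threshold 2,957 kg). In-quota: 2,957 kg at 7.5%; over-quota: 2,982 kg at 13%.
Pro-rata value split: in-quota = €523,879.19 × 2,957/5,939 = €260,836.97; over-quota = €523,879.19 − €260,836.97 = €263,042.22.
In-quota duty = €260,836.97 × 7.5% = €19,562.77. Over-quota duty = €263,042.22 × 13% = €34,195.49.
Line duty = €19,562.77 + €34,195.49 = €53,758.26.
Line 2 (1653.20.21, Ilos, 3,978 liters, €576,650.88):
Base rate for 1653.20.21 is 16% + €0.21/liter.
1653.20.21 has an FTA preferential rate, but origin Ilos is not Seron; base rate stands.
Additional duty on 1653.20.21 from Ilos: +6.8%. Applied ad valorem rate: 16% + 6.8% = 22.8%.
Duty = €576,650.88 × 22.8% + 3,978 × €0.21 = €132,311.78.
Line 3 (6276.39.05, Ilos, 713 kg, €3,686.21):
Base rate for 6276.39.05 is 3%.
Duty = €3,686.21 × 3% = €110.59.
Total = €53,758.26 + €132,311.78 + €110.59 = €186,180.63.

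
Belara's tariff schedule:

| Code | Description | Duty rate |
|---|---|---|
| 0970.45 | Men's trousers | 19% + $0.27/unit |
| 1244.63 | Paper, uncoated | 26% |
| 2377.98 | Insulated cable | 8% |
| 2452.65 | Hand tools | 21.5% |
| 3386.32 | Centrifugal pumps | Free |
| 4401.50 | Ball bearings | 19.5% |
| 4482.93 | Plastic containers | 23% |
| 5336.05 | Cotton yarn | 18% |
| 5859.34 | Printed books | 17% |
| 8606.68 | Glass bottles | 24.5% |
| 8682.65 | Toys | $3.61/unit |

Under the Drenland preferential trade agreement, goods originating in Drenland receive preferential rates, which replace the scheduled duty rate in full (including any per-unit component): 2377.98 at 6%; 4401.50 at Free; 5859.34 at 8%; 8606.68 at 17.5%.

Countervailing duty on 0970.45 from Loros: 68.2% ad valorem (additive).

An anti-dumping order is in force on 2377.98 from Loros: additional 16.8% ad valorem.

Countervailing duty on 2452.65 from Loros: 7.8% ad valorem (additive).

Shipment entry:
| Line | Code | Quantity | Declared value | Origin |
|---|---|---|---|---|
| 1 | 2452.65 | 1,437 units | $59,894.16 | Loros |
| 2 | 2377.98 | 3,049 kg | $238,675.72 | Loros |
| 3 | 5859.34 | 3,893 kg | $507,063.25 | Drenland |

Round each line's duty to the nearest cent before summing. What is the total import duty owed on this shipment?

Line 1 (2452.65, Loros, 1,437 units, $59,894.16):
Base rate for 2452.65 is 21.5%.
Additional duty on 2452.65 from Loros: +7.8%. Applied ad valorem rate: 21.5% + 7.8% = 29.3%.
Duty = $59,894.16 × 29.3% = $17,548.99.
Line 2 (2377.98, Loros, 3,049 kg, $238,675.72):
Base rate for 2377.98 is 8%.
2377.98 has an FTA preferential rate, but origin Loros is not Drenland; base rate stands.
Additional duty on 2377.98 from Loros: +16.8%. Applied ad valorem rate: 8% + 16.8% = 24.8%.
Duty = $238,675.72 × 24.8% = $59,191.58.
Line 3 (5859.34, Drenland, 3,893 kg, $507,063.25):
Base rate for 5859.34 is 17%.
Origin Drenland qualifies under the Belara–Drenland agreement and 5859.34 is covered: preferential rate 8% applies instead.
Duty = $507,063.25 × 8% = $40,565.06.
Total = $17,548.99 + $59,191.58 + $40,565.06 = $117,305.63.

$117,305.63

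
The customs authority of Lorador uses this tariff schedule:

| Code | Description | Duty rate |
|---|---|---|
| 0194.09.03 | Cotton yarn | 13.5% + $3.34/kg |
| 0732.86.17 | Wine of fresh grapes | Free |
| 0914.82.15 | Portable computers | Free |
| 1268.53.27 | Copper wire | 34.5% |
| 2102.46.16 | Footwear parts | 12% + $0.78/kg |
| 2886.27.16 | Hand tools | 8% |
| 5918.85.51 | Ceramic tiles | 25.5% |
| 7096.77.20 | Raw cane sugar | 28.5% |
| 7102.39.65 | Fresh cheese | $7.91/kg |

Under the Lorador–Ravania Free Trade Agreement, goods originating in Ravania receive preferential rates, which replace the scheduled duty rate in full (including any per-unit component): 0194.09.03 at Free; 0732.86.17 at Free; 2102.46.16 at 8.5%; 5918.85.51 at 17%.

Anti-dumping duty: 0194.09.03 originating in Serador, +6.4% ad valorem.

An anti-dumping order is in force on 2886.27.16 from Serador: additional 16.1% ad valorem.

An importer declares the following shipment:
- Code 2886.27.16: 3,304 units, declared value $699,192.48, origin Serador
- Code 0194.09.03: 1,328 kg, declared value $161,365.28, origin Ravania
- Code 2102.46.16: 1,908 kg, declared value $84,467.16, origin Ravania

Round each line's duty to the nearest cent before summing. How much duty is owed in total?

$175,685.10

Line 1 (2886.27.16, Serador, 3,304 units, $699,192.48):
Base rate for 2886.27.16 is 8%.
Additional duty on 2886.27.16 from Serador: +16.1%. Applied ad valorem rate: 8% + 16.1% = 24.1%.
Duty = $699,192.48 × 24.1% = $168,505.39.
Line 2 (0194.09.03, Ravania, 1,328 kg, $161,365.28):
Base rate for 0194.09.03 is 13.5% + $3.34/kg.
Origin Ravania qualifies under the Lorador–Ravania agreement and 0194.09.03 is covered: preferential rate Free applies instead.
The additional-duty order on 0194.09.03 targets Serador, not Ravania; it does not apply.
Duty = $161,365.28 × 0% = $0.00.
Line 3 (2102.46.16, Ravania, 1,908 kg, $84,467.16):
Base rate for 2102.46.16 is 12% + $0.78/kg.
Origin Ravania qualifies under the Lorador–Ravania agreement and 2102.46.16 is covered: preferential rate 8.5% applies instead.
Duty = $84,467.16 × 8.5% = $7,179.71.
Total = $168,505.39 + $0.00 + $7,179.71 = $175,685.10.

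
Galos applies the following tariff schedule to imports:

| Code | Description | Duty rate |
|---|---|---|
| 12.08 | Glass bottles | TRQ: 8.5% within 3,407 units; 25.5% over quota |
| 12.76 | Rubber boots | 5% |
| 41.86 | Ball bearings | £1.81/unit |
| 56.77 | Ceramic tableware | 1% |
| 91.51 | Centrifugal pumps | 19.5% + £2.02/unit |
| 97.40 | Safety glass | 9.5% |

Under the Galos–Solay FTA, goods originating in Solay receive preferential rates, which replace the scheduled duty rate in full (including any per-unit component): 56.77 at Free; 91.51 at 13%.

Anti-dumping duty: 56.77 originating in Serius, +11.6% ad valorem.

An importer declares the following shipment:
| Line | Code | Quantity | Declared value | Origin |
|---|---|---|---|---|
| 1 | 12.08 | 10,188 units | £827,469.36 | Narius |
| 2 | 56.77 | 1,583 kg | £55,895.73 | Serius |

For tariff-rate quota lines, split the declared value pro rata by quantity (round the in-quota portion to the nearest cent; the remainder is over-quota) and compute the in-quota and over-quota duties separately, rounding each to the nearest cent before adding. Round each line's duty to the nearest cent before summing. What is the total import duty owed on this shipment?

£171,005.74

Line 1 (12.08, Narius, 10,188 units, £827,469.36):
Code 12.08 is under a tariff-rate quota (threshold 3,407 units). In-quota: 3,407 units at 8.5%; over-quota: 6,781 units at 25.5%.
Pro-rata value split: in-quota = £827,469.36 × 3,407/10,188 = £276,716.54; over-quota = £827,469.36 − £276,716.54 = £550,752.82.
In-quota duty = £276,716.54 × 8.5% = £23,520.91. Over-quota duty = £550,752.82 × 25.5% = £140,441.97.
Line duty = £23,520.91 + £140,441.97 = £163,962.88.
Line 2 (56.77, Serius, 1,583 kg, £55,895.73):
Base rate for 56.77 is 1%.
56.77 has an FTA preferential rate, but origin Serius is not Solay; base rate stands.
Additional duty on 56.77 from Serius: +11.6%. Applied ad valorem rate: 1% + 11.6% = 12.6%.
Duty = £55,895.73 × 12.6% = £7,042.86.
Total = £163,962.88 + £7,042.86 = £171,005.74.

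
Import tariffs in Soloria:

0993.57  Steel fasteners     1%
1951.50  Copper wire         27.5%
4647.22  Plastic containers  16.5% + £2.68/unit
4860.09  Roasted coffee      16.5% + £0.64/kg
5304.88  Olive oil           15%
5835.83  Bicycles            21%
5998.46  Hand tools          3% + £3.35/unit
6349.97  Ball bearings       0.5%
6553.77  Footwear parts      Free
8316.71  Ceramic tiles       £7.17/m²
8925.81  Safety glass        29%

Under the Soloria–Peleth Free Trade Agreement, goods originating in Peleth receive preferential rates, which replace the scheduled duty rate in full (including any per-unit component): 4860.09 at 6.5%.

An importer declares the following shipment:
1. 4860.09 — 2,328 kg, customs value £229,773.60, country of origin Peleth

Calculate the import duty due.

Line 1 (4860.09, Peleth, 2,328 kg, £229,773.60):
Base rate for 4860.09 is 16.5% + £0.64/kg.
Origin Peleth qualifies under the Soloria–Peleth agreement and 4860.09 is covered: preferential rate 6.5% applies instead.
Duty = £229,773.60 × 6.5% = £14,935.28.

£14,935.28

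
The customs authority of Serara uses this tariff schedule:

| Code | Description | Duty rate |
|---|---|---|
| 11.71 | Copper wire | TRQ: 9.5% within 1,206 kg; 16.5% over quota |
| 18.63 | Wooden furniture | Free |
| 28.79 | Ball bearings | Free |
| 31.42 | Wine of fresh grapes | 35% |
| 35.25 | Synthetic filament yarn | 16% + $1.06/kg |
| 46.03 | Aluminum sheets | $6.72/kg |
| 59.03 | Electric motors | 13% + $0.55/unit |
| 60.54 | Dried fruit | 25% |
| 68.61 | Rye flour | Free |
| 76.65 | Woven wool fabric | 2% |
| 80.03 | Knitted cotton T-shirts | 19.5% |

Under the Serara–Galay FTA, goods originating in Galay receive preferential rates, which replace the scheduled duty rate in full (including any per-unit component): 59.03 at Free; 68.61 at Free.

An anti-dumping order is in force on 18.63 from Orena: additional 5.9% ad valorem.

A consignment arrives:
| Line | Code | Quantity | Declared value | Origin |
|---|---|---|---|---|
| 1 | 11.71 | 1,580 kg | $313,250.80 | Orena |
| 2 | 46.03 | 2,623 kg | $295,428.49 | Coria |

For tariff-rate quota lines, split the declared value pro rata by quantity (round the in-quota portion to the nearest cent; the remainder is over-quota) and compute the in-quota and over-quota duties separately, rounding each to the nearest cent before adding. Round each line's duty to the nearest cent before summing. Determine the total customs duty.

Line 1 (11.71, Orena, 1,580 kg, $313,250.80):
Code 11.71 is under a tariff-rate quota (threshold 1,206 kg). In-quota: 1,206 kg at 9.5%; over-quota: 374 kg at 16.5%.
Pro-rata value split: in-quota = $313,250.80 × 1,206/1,580 = $239,101.56; over-quota = $313,250.80 − $239,101.56 = $74,149.24.
In-quota duty = $239,101.56 × 9.5% = $22,714.65. Over-quota duty = $74,149.24 × 16.5% = $12,234.62.
Line duty = $22,714.65 + $12,234.62 = $34,949.27.
Line 2 (46.03, Coria, 2,623 kg, $295,428.49):
Base rate for 46.03 is $6.72/kg.
Duty = 2,623 × $6.72 = $17,626.56.
Total = $34,949.27 + $17,626.56 = $52,575.83.

$52,575.83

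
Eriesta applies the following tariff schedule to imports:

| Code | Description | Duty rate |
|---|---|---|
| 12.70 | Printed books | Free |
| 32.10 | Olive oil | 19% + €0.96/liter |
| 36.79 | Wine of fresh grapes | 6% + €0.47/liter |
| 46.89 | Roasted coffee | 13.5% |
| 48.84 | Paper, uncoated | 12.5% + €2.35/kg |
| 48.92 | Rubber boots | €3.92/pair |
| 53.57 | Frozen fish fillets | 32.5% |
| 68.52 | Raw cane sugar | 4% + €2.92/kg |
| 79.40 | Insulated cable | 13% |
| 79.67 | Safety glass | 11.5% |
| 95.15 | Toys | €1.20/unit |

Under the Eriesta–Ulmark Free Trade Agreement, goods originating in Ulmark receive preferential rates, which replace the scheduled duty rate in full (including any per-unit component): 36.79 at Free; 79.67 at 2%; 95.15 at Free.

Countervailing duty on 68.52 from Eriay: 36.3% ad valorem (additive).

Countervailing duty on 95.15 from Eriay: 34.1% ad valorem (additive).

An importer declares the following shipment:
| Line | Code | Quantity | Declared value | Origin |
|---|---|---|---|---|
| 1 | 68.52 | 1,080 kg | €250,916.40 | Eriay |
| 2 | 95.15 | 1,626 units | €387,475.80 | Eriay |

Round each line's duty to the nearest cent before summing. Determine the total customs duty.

€238,353.36

Line 1 (68.52, Eriay, 1,080 kg, €250,916.40):
Base rate for 68.52 is 4% + €2.92/kg.
Additional duty on 68.52 from Eriay: +36.3%. Applied ad valorem rate: 4% + 36.3% = 40.3%.
Duty = €250,916.40 × 40.3% + 1,080 × €2.92 = €104,272.91.
Line 2 (95.15, Eriay, 1,626 units, €387,475.80):
Base rate for 95.15 is €1.20/unit.
95.15 has an FTA preferential rate, but origin Eriay is not Ulmark; base rate stands.
Additional duty on 95.15 from Eriay: +34.1% ad valorem. Applied ad valorem rate = 34.1%.
Duty = €387,475.80 × 34.1% + 1,626 × €1.20 = €134,080.45.
Total = €104,272.91 + €134,080.45 = €238,353.36.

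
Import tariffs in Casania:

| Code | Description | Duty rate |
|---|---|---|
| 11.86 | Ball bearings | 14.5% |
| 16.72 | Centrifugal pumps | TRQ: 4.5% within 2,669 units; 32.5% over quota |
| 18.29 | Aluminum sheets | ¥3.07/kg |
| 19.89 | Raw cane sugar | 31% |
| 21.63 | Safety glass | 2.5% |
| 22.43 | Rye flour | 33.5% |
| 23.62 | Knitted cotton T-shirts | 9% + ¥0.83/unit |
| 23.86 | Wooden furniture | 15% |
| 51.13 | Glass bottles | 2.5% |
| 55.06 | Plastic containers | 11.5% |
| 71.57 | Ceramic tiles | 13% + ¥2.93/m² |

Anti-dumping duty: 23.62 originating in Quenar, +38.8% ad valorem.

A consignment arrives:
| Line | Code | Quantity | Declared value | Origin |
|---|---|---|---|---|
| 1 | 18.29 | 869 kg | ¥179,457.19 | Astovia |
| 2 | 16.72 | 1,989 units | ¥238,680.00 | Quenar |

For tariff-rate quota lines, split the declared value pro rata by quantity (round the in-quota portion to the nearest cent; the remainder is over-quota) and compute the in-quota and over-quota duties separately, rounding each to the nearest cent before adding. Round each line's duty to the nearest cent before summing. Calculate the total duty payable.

Line 1 (18.29, Astovia, 869 kg, ¥179,457.19):
Base rate for 18.29 is ¥3.07/kg.
Duty = 869 × ¥3.07 = ¥2,667.83.
Line 2 (16.72, Quenar, 1,989 units, ¥238,680.00):
Code 16.72 is under a tariff-rate quota (threshold 2,669 units). Quantity 1,989 units is within the quota, so the in-quota rate 4.5% applies to the full value.
Duty = ¥238,680.00 × 4.5% = ¥10,740.60.
Total = ¥2,667.83 + ¥10,740.60 = ¥13,408.43.

¥13,408.43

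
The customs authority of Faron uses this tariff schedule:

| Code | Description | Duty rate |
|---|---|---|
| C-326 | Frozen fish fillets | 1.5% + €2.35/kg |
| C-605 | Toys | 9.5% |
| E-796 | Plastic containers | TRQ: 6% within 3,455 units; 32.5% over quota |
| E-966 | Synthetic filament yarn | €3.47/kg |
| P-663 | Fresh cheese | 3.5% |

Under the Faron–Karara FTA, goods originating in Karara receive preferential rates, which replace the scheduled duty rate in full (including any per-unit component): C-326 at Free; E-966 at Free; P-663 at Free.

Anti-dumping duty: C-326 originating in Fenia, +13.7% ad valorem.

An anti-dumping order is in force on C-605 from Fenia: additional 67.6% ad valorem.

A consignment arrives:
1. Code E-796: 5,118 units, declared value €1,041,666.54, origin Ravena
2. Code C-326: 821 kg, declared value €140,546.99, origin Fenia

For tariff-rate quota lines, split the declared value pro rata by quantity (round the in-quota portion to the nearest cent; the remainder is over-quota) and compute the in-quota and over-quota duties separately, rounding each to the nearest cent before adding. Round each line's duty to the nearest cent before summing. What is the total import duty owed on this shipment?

Line 1 (E-796, Ravena, 5,118 units, €1,041,666.54):
Code E-796 is under a tariff-rate quota (threshold 3,455 units). In-quota: 3,455 units at 6%; over-quota: 1,663 units at 32.5%.
Pro-rata value split: in-quota = €1,041,666.54 × 3,455/5,118 = €703,196.15; over-quota = €1,041,666.54 − €703,196.15 = €338,470.39.
In-quota duty = €703,196.15 × 6% = €42,191.77. Over-quota duty = €338,470.39 × 32.5% = €110,002.88.
Line duty = €42,191.77 + €110,002.88 = €152,194.65.
Line 2 (C-326, Fenia, 821 kg, €140,546.99):
Base rate for C-326 is 1.5% + €2.35/kg.
C-326 has an FTA preferential rate, but origin Fenia is not Karara; base rate stands.
Additional duty on C-326 from Fenia: +13.7%. Applied ad valorem rate: 1.5% + 13.7% = 15.2%.
Duty = €140,546.99 × 15.2% + 821 × €2.35 = €23,292.49.
Total = €152,194.65 + €23,292.49 = €175,487.14.

€175,487.14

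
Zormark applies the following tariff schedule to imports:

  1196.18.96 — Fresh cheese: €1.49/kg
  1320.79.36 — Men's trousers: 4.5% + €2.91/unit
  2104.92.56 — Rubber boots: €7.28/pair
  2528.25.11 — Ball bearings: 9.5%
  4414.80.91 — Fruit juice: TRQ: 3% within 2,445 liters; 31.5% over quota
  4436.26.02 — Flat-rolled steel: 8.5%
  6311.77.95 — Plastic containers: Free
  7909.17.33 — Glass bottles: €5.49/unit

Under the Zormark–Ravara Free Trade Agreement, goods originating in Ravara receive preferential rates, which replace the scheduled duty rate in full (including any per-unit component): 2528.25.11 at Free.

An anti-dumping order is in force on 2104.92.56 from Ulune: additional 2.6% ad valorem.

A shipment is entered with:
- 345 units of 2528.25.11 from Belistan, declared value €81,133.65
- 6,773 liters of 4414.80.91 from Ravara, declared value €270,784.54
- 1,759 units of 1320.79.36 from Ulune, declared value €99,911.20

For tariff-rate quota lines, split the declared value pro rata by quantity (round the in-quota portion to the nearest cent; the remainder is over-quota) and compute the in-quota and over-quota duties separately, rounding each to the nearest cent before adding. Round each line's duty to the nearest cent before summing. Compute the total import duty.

€74,760.45

Line 1 (2528.25.11, Belistan, 345 units, €81,133.65):
Base rate for 2528.25.11 is 9.5%.
2528.25.11 has an FTA preferential rate, but origin Belistan is not Ravara; base rate stands.
Duty = €81,133.65 × 9.5% = €7,707.70.
Line 2 (4414.80.91, Ravara, 6,773 liters, €270,784.54):
Code 4414.80.91 is under a tariff-rate quota (threshold 2,445 liters). In-quota: 2,445 liters at 3%; over-quota: 4,328 liters at 31.5%.
Pro-rata value split: in-quota = €270,784.54 × 2,445/6,773 = €97,751.10; over-quota = €270,784.54 − €97,751.10 = €173,033.44.
In-quota duty = €97,751.10 × 3% = €2,932.53. Over-quota duty = €173,033.44 × 31.5% = €54,505.53.
Line duty = €2,932.53 + €54,505.53 = €57,438.06.
Line 3 (1320.79.36, Ulune, 1,759 units, €99,911.20):
Base rate for 1320.79.36 is 4.5% + €2.91/unit.
Duty = €99,911.20 × 4.5% + 1,759 × €2.91 = €9,614.69.
Total = €7,707.70 + €57,438.06 + €9,614.69 = €74,760.45.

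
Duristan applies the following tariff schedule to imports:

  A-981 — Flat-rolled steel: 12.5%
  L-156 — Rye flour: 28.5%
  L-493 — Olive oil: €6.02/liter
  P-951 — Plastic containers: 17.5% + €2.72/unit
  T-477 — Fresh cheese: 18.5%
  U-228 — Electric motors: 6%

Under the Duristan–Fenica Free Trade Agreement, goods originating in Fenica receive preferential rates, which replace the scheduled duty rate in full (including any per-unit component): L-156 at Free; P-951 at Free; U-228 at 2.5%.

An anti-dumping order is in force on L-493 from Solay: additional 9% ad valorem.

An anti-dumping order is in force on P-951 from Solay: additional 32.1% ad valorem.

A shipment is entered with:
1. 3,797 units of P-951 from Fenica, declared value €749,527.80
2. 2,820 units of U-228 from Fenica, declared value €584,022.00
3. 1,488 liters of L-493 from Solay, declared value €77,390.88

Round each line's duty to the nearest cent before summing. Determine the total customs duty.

Line 1 (P-951, Fenica, 3,797 units, €749,527.80):
Base rate for P-951 is 17.5% + €2.72/unit.
Origin Fenica qualifies under the Duristan–Fenica agreement and P-951 is covered: preferential rate Free applies instead.
The additional-duty order on P-951 targets Solay, not Fenica; it does not apply.
Duty = €749,527.80 × 0% = €0.00.
Line 2 (U-228, Fenica, 2,820 units, €584,022.00):
Base rate for U-228 is 6%.
Origin Fenica qualifies under the Duristan–Fenica agreement and U-228 is covered: preferential rate 2.5% applies instead.
Duty = €584,022.00 × 2.5% = €14,600.55.
Line 3 (L-493, Solay, 1,488 liters, €77,390.88):
Base rate for L-493 is €6.02/liter.
Additional duty on L-493 from Solay: +9% ad valorem. Applied ad valorem rate = 9%.
Duty = €77,390.88 × 9% + 1,488 × €6.02 = €15,922.94.
Total = €0.00 + €14,600.55 + €15,922.94 = €30,523.49.

€30,523.49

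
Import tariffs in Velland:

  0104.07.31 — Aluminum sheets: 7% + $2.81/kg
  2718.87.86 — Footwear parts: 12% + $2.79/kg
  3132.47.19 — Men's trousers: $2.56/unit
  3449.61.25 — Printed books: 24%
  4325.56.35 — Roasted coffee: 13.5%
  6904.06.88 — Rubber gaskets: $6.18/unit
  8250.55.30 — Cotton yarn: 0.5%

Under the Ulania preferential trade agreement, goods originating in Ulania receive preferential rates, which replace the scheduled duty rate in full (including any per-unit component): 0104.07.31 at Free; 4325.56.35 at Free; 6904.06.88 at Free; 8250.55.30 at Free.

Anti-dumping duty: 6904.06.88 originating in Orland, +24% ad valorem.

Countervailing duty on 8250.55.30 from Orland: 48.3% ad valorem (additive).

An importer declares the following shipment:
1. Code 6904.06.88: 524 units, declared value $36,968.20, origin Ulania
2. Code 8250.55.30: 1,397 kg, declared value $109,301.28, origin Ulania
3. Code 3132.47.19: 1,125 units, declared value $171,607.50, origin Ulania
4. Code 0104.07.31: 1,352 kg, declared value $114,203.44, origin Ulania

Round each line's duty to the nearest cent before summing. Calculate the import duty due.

Line 1 (6904.06.88, Ulania, 524 units, $36,968.20):
Base rate for 6904.06.88 is $6.18/unit.
Origin Ulania qualifies under the Velland–Ulania agreement and 6904.06.88 is covered: preferential rate Free applies instead.
The additional-duty order on 6904.06.88 targets Orland, not Ulania; it does not apply.
Duty = $36,968.20 × 0% = $0.00.
Line 2 (8250.55.30, Ulania, 1,397 kg, $109,301.28):
Base rate for 8250.55.30 is 0.5%.
Origin Ulania qualifies under the Velland–Ulania agreement and 8250.55.30 is covered: preferential rate Free applies instead.
The additional-duty order on 8250.55.30 targets Orland, not Ulania; it does not apply.
Duty = $109,301.28 × 0% = $0.00.
Line 3 (3132.47.19, Ulania, 1,125 units, $171,607.50):
Base rate for 3132.47.19 is $2.56/unit.
Origin Ulania is the FTA partner but 3132.47.19 is not on the preference list; base rate stands.
Duty = 1,125 × $2.56 = $2,880.00.
Line 4 (0104.07.31, Ulania, 1,352 kg, $114,203.44):
Base rate for 0104.07.31 is 7% + $2.81/kg.
Origin Ulania qualifies under the Velland–Ulania agreement and 0104.07.31 is covered: preferential rate Free applies instead.
Duty = $114,203.44 × 0% = $0.00.
Total = $0.00 + $0.00 + $2,880.00 + $0.00 = $2,880.00.

$2,880.00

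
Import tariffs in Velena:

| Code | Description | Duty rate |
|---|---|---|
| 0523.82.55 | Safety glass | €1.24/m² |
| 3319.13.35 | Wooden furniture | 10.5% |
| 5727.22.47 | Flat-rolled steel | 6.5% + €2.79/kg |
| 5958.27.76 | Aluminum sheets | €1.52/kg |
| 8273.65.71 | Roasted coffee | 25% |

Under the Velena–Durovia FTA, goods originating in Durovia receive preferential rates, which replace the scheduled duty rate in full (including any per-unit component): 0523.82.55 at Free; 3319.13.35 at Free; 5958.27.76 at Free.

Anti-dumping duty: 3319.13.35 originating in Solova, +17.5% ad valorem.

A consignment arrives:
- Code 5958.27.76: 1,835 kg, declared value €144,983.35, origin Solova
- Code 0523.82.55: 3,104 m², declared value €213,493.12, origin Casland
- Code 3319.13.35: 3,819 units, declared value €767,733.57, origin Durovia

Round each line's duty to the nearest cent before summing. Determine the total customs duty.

€6,638.16

Line 1 (5958.27.76, Solova, 1,835 kg, €144,983.35):
Base rate for 5958.27.76 is €1.52/kg.
5958.27.76 has an FTA preferential rate, but origin Solova is not Durovia; base rate stands.
Duty = 1,835 × €1.52 = €2,789.20.
Line 2 (0523.82.55, Casland, 3,104 m², €213,493.12):
Base rate for 0523.82.55 is €1.24/m².
0523.82.55 has an FTA preferential rate, but origin Casland is not Durovia; base rate stands.
Duty = 3,104 × €1.24 = €3,848.96.
Line 3 (3319.13.35, Durovia, 3,819 units, €767,733.57):
Base rate for 3319.13.35 is 10.5%.
Origin Durovia qualifies under the Velena–Durovia agreement and 3319.13.35 is covered: preferential rate Free applies instead.
The additional-duty order on 3319.13.35 targets Solova, not Durovia; it does not apply.
Duty = €767,733.57 × 0% = €0.00.
Total = €2,789.20 + €3,848.96 + €0.00 = €6,638.16.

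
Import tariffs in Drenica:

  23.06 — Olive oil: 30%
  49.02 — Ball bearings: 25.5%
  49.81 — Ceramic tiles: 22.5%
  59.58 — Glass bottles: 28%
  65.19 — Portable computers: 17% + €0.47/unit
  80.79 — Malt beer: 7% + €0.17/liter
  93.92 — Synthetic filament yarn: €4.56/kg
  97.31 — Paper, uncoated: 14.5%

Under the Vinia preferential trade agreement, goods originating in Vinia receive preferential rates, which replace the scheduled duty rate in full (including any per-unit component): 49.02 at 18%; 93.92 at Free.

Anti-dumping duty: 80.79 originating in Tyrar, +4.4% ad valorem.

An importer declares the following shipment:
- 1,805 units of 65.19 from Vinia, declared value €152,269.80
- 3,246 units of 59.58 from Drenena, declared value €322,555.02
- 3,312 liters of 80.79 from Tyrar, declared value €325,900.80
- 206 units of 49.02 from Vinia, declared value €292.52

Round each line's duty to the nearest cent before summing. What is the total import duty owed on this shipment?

Line 1 (65.19, Vinia, 1,805 units, €152,269.80):
Base rate for 65.19 is 17% + €0.47/unit.
Origin Vinia is the FTA partner but 65.19 is not on the preference list; base rate stands.
Duty = €152,269.80 × 17% + 1,805 × €0.47 = €26,734.22.
Line 2 (59.58, Drenena, 3,246 units, €322,555.02):
Base rate for 59.58 is 28%.
Duty = €322,555.02 × 28% = €90,315.41.
Line 3 (80.79, Tyrar, 3,312 liters, €325,900.80):
Base rate for 80.79 is 7% + €0.17/liter.
Additional duty on 80.79 from Tyrar: +4.4%. Applied ad valorem rate: 7% + 4.4% = 11.4%.
Duty = €325,900.80 × 11.4% + 3,312 × €0.17 = €37,715.73.
Line 4 (49.02, Vinia, 206 units, €292.52):
Base rate for 49.02 is 25.5%.
Origin Vinia qualifies under the Drenica–Vinia agreement and 49.02 is covered: preferential rate 18% applies instead.
Duty = €292.52 × 18% = €52.65.
Total = €26,734.22 + €90,315.41 + €37,715.73 + €52.65 = €154,818.01.

€154,818.01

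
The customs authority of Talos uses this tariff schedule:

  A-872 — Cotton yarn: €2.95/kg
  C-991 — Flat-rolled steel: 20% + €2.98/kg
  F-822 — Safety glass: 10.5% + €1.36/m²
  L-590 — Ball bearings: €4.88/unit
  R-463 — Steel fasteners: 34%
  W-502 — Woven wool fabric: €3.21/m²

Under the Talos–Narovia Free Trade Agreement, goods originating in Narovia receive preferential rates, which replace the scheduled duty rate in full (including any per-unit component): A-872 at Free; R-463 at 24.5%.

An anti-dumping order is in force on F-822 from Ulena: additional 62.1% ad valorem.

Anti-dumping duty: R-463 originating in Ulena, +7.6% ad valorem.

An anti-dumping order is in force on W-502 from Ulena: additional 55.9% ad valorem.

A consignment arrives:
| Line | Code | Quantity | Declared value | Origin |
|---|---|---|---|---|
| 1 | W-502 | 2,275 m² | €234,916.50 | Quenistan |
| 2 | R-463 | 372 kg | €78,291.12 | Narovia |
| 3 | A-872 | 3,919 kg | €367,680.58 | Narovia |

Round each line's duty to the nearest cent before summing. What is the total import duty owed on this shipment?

Line 1 (W-502, Quenistan, 2,275 m², €234,916.50):
Base rate for W-502 is €3.21/m².
The additional-duty order on W-502 targets Ulena, not Quenistan; it does not apply.
Duty = 2,275 × €3.21 = €7,302.75.
Line 2 (R-463, Narovia, 372 kg, €78,291.12):
Base rate for R-463 is 34%.
Origin Narovia qualifies under the Talos–Narovia agreement and R-463 is covered: preferential rate 24.5% applies instead.
The additional-duty order on R-463 targets Ulena, not Narovia; it does not apply.
Duty = €78,291.12 × 24.5% = €19,181.32.
Line 3 (A-872, Narovia, 3,919 kg, €367,680.58):
Base rate for A-872 is €2.95/kg.
Origin Narovia qualifies under the Talos–Narovia agreement and A-872 is covered: preferential rate Free applies instead.
Duty = €367,680.58 × 0% = €0.00.
Total = €7,302.75 + €19,181.32 + €0.00 = €26,484.07.

€26,484.07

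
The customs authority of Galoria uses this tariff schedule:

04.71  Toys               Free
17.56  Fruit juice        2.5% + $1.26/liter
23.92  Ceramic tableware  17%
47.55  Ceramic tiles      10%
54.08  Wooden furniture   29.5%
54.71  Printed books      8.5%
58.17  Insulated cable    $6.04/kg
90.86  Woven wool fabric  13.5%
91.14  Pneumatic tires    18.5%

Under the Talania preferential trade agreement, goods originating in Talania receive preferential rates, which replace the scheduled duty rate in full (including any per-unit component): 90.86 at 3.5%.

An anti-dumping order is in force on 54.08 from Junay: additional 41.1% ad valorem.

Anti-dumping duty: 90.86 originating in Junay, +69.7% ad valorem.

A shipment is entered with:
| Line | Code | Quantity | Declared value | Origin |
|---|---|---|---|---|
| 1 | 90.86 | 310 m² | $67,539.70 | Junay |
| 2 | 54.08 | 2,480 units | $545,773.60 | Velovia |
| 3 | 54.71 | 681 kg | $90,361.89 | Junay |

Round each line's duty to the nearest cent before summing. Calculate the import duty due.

Line 1 (90.86, Junay, 310 m², $67,539.70):
Base rate for 90.86 is 13.5%.
90.86 has an FTA preferential rate, but origin Junay is not Talania; base rate stands.
Additional duty on 90.86 from Junay: +69.7%. Applied ad valorem rate: 13.5% + 69.7% = 83.2%.
Duty = $67,539.70 × 83.2% = $56,193.03.
Line 2 (54.08, Velovia, 2,480 units, $545,773.60):
Base rate for 54.08 is 29.5%.
The additional-duty order on 54.08 targets Junay, not Velovia; it does not apply.
Duty = $545,773.60 × 29.5% = $161,003.21.
Line 3 (54.71, Junay, 681 kg, $90,361.89):
Base rate for 54.71 is 8.5%.
Duty = $90,361.89 × 8.5% = $7,680.76.
Total = $56,193.03 + $161,003.21 + $7,680.76 = $224,877.00.

$224,877.00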